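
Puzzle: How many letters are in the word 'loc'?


Spell out 'loc' and number each letter: l(1), o(2), c(3). Total: 3 letters.

3


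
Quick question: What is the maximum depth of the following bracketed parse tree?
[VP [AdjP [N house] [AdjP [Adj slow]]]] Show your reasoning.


Count bracket nesting levels:
'[' at pos 0: depth = 1
'[' at pos 4: depth = 2
'[' at pos 10: depth = 3
'[' at pos 20: depth = 3
'[' at pos 26: depth = 4
Maximum depth reached: 4

4


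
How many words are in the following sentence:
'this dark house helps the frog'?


Split into words: this | dark | house | helps | the | frog = 6 words.

6


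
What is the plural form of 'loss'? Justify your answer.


Apply rule: Add -es (sibilant/fricative ending). 'loss' becomes 'losses'.

losses


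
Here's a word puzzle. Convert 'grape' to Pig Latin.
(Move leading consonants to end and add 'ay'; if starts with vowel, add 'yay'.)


'grape': move consonant cluster 'gr' to end and add 'ay': 'apegray'.

apegray


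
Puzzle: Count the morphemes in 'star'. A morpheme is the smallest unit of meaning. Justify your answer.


Decomposition: star (free morpheme) = 1 morpheme(s)

1 morphemes


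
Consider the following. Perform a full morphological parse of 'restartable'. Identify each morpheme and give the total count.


Step 1: Identify prefix: 're' (meaning: again)
Step 2: Identify root: 'start'
Step 3: Identify suffix(es): 'able'
Decomposition: re- (prefix: again) + start (root) + -able (suffix: capable of)
Total morphemes: 3

3 morphemes (re- (prefix: again) + start (root) + -able (suffix: capable of))


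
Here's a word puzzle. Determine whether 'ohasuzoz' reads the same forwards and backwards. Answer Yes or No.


Forward: 'ohasuzoz'
Reversed: 'zozusaho'
They differ.

No


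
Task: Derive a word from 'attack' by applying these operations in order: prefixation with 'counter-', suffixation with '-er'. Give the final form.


Step 1: Add prefix 'counter-' to 'attack' = 'counterattack'
Step 2: Add suffix '-er' to 'counterattack' = 'counterattacker'

counterattacker


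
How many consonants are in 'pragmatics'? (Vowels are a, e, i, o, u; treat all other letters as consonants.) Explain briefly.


Consonants in 'pragmatics': p, r, g, m, t, c, s = 7 consonants.

7


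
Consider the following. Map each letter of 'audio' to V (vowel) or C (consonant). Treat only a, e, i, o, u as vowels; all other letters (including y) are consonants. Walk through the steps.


Letter mapping: a = V, u = V, d = C, i = V, o = V.

VVCVV


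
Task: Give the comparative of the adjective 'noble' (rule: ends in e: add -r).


Apply comparative formation (ends in e: add -r): 'noble' -> 'nobler'.

nobler


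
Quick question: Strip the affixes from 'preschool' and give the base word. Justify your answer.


Remove prefix 'pre' from 'preschool' to get root 'school'.

school


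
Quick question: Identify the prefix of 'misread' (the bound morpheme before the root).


The word 'misread' = 'mis' (prefix) + 'read' (root). The prefix is 'mis'.

mis


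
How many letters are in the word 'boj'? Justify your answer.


Spell out 'boj' and number each letter: b(1), o(2), j(3). Total: 3 letters.

3


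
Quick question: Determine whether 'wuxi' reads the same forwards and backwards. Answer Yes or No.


Forward: 'wuxi'
Reversed: 'ixuw'
They differ.

No


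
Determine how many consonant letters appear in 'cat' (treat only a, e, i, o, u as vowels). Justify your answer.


Consonants in 'cat': c, t = 2 consonants.

2


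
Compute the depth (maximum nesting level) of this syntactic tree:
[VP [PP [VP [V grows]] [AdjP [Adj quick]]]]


Count bracket nesting levels:
'[' at pos 0: depth = 1
'[' at pos 4: depth = 2
'[' at pos 8: depth = 3
'[' at pos 12: depth = 4
'[' at pos 23: depth = 3
'[' at pos 29: depth = 4
Maximum depth reached: 4

4


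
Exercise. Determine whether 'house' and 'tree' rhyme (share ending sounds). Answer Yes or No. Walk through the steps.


Rime (stressed vowel + following sounds) of 'house': -ouse = /aʊs/
Rime of 'tree': -ee = /iː/
/aʊs/ and /iː/ are different ending sounds, so the words do not rhyme.

No


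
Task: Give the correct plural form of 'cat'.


Apply rule: Add -s. 'cat' becomes 'cats'.

cats


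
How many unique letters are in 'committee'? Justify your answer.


Unique letters in 'committee': {c, e, i, m, o, t} = 6 distinct letters.

6


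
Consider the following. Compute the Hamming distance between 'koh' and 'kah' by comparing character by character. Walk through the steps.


Alignment:
Position 1: 'k' vs 'k' = match
Position 2: 'o' vs 'a' = DIFFER
Position 3: 'h' vs 'h' = match
Total differences: 1

1


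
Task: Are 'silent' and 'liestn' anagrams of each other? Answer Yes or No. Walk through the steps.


Sorted letters of 'silent': 'eilnst'
Sorted letters of 'liestn': 'eilnst'
They match.

Yes


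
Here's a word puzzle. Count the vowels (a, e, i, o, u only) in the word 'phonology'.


Vowels in 'phonology': o, o, o = 3 vowels.

3


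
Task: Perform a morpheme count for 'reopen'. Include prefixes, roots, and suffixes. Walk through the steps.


Decomposition: re- (prefix) + open (root) = 2 morpheme(s)

2 morphemes


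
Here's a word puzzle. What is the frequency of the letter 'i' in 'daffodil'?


Letter 'i' in 'daffodil': found at position(s) 7 = 1 occurrence(s).

1


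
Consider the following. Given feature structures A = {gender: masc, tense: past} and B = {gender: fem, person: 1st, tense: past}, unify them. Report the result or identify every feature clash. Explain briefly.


Compare features:
gender: A=masc vs B=fem -> CLASH
person: A=_ vs B=1st -> unified: 1st
tense: A=past vs B=past -> unified: past
Clash detected on feature 'gender' (masc vs fem); unification fails.

CLASH on 'gender' (masc vs fem)


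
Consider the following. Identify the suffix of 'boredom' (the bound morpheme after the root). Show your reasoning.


The word 'boredom' = 'bore' (root) + '-dom' (suffix). The suffix is '-dom'.

dom


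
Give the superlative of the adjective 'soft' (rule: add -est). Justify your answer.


Apply superlative formation (add -est): 'soft' -> 'softest'.

softest


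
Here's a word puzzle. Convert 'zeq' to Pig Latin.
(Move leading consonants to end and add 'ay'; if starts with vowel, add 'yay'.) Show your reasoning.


'zeq': move consonant cluster 'z' to end and add 'ay': 'eqzay'.

eqzay


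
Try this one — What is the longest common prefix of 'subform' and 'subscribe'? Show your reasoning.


Compare from the start: 3 characters match: 'sub'. Mismatch at position 4: 'f' vs 's'.

sub


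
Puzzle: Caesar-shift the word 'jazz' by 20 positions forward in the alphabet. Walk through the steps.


Shift each letter by 20: j -> d, a -> u, z -> t, z -> t. Result: 'dutt'.

dutt


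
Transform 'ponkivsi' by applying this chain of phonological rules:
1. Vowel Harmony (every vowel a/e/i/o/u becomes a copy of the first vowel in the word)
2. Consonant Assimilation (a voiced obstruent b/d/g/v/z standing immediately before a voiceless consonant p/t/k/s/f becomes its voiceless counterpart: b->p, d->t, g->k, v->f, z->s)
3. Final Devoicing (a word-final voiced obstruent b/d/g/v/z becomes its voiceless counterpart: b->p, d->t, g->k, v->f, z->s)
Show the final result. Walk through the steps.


Starting form: 'ponkivsi'
Rule 1: Vowel Harmony: all vowels become 'o' (matching first vowel). 'ponkivsi' -> 'ponkovso'
Rule 2: Consonant Assimilation: voiced obstruent before voiceless consonant becomes voiceless ('vs' -> 'fs'). 'ponkovso' -> 'ponkofso'
Rule 3: Final Devoicing: the word ends in the vowel 'o', not a consonant. No change.
Final form: 'ponkofso'

ponkofso


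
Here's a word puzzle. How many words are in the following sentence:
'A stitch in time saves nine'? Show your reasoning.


Split into words: A | stitch | in | time | saves | nine = 6 words.

6


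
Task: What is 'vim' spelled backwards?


Reverse 'vim' character by character: 'miv'.

miv


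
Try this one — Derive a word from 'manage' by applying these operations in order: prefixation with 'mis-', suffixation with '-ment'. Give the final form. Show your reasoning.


Step 1: Add prefix 'mis-' to 'manage' = 'mismanage'
Step 2: Add suffix '-ment' to 'mismanage' = 'mismanagement'

mismanagement


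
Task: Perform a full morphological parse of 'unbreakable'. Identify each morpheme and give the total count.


Step 1: Identify prefix: 'un' (meaning: not/reverse)
Step 2: Identify root: 'break'
Step 3: Identify suffix(es): 'able'
Decomposition: un- (prefix: not/reverse) + break (root) + -able (suffix: capable of)
Total morphemes: 3

3 morphemes (un- (prefix: not/reverse) + break (root) + -able (suffix: capable of))


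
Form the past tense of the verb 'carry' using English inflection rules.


Apply rule: Change -y to -ied. 'carry' becomes 'carried'.

carried


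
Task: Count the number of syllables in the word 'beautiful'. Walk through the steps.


Break 'beautiful' into syllables: beau-ti-ful -> beau | ti | ful = 3 syllables

3 syllables


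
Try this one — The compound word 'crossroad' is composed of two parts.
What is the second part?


Split 'crossroad' into 'cross' + 'road'. The second part is 'road'.

road


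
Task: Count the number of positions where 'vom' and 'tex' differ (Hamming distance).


Alignment:
Position 1: 'v' vs 't' = DIFFER
Position 2: 'o' vs 'e' = DIFFER
Position 3: 'm' vs 'x' = DIFFER
Total differences: 3

3


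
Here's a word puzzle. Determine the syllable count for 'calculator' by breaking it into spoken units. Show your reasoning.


Break 'calculator' into syllables: cal-cu-la-tor -> cal | cu | la | tor = 4 syllables

4 syllables


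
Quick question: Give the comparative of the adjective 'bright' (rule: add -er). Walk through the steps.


Apply comparative formation (add -er): 'bright' -> 'brighter'.

brighter


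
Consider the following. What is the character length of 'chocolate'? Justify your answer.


Spell out 'chocolate' and number each letter: c(1), h(2), o(3), c(4), o(5), l(6), a(7), t(8), e(9). Total: 9 letters.

9


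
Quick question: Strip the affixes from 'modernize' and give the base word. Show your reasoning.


Remove suffix '-ize' from 'modernize' to get root 'modern'.

modern


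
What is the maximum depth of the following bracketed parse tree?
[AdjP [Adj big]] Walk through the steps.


Count bracket nesting levels:
'[' at pos 0: depth = 1
'[' at pos 6: depth = 2
Maximum depth reached: 2

2


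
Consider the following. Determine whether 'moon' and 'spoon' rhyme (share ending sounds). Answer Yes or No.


Rime (stressed vowel + following sounds) of 'moon': -oon = /uːn/
Rime of 'spoon': -oon = /uːn/
/uːn/ and /uːn/ are the same ending sound, so the words rhyme.

Yes


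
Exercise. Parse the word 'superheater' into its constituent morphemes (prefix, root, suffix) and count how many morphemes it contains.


Step 1: Identify prefix: 'super' (meaning: above)
Step 2: Identify root: 'heat'
Step 3: Identify suffix(es): 'er'
Decomposition: super- (prefix: above) + heat (root) + -er (suffix: one who)
Total morphemes: 3

3 morphemes (super- (prefix: above) + heat (root) + -er (suffix: one who))


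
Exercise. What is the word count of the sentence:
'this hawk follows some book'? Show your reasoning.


Split into words: this | hawk | follows | some | book = 5 words.

5


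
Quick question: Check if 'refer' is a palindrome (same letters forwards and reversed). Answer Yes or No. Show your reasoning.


Forward: 'refer'
Reversed: 'refer'
They are identical.

Yes


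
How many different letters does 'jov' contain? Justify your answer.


Unique letters in 'jov': {j, o, v} = 3 distinct letters.

3


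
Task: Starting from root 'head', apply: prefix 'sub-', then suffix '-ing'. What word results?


Step 1: Add prefix 'sub-' to 'head' = 'subhead'
Step 2: Add suffix '-ing' to 'subhead' = 'subheading'

subheading


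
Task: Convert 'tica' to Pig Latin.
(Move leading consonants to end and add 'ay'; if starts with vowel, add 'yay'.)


'tica': move consonant cluster 't' to end and add 'ay': 'icatay'.

icatay


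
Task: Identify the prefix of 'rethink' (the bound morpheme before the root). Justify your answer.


The word 'rethink' = 're' (prefix) + 'think' (root). The prefix is 're'.

re


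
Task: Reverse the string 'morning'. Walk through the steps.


Reverse 'morning' character by character: 'gninrom'.

gninrom


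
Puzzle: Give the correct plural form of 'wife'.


Apply rule: Change -fe to -ves. 'wife' becomes 'wives'.

wives


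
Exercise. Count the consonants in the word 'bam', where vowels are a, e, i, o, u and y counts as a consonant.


Consonants in 'bam': b, m = 2 consonants.

2


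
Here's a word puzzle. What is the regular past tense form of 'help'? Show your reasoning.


Apply rule: Add -ed. 'help' becomes 'helped'.

helped


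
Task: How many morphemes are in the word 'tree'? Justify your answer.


Decomposition: tree (free morpheme) = 1 morpheme(s)

1 morphemes


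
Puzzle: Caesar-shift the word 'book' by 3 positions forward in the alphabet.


Shift each letter by 3: b -> e, o -> r, o -> r, k -> n. Result: 'errn'.

errn


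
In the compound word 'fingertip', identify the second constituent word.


Split 'fingertip' into 'finger' + 'tip'. The second part is 'tip'.

tip


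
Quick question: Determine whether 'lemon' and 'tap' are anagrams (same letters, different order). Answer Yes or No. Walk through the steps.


Sorted letters of 'lemon': 'elmno'
Sorted letters of 'tap': 'apt'
They do not match.

No


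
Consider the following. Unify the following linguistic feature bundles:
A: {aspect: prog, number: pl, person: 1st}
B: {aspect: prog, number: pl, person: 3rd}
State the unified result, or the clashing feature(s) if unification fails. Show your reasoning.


Compare features:
aspect: A=prog vs B=prog -> unified: prog
number: A=pl vs B=pl -> unified: pl
person: A=1st vs B=3rd -> CLASH
Clash detected on feature 'person' (1st vs 3rd); unification fails.

CLASH on 'person' (1st vs 3rd)


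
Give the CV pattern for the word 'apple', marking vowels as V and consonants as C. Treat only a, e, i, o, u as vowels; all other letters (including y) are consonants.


Letter mapping: a = V, p = C, p = C, l = C, e = V.

VCCCV


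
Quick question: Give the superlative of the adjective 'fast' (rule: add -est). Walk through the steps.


Apply superlative formation (add -est): 'fast' -> 'fastest'.

fastest


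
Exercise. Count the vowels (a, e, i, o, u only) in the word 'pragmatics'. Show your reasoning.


Vowels in 'pragmatics': a, a, i = 3 vowels.

3


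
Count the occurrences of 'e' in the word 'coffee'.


Letter 'e' in 'coffee': found at position(s) 5, 6 = 2 occurrence(s).

2


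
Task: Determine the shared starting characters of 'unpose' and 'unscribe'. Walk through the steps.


Compare from the start: 2 characters match: 'un'. Mismatch at position 3: 'p' vs 's'.

un


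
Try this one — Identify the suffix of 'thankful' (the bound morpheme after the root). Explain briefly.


The word 'thankful' = 'thank' (root) + '-ful' (suffix). The suffix is '-ful'.

ful


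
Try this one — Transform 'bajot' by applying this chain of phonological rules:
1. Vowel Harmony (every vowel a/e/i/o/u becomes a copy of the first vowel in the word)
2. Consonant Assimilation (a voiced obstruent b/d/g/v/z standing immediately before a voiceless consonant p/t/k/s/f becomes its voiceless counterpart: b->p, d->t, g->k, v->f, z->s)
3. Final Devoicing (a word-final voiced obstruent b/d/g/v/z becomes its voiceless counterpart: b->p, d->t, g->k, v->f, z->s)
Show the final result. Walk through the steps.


Starting form: 'bajot'
Rule 1: Vowel Harmony: all vowels become 'a' (matching first vowel). 'bajot' -> 'bajat'
Rule 2: Consonant Assimilation: no voiced obstruent (b/d/g/v/z) stands immediately before a voiceless consonant (p/t/k/s/f). No change.
Rule 3: Final Devoicing: final consonant 't' is not one of the voiced obstruents b/d/g/v/z. No change.
Final form: 'bajat'

bajat


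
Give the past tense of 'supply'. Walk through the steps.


Apply rule: Change -y to -ied. 'supply' becomes 'supplied'.

supplied


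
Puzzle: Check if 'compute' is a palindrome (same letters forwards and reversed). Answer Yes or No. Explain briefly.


Forward: 'compute'
Reversed: 'etupmoc'
They differ.

No


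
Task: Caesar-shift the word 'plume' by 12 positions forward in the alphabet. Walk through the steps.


Shift each letter by 12: p -> b, l -> x, u -> g, m -> y, e -> q. Result: 'bxgyq'.

bxgyq


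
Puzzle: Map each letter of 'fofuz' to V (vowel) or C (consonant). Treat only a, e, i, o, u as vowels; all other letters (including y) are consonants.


Letter mapping: f = C, o = V, f = C, u = V, z = C.

CVCVC


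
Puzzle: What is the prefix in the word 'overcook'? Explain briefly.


The word 'overcook' = 'over' (prefix) + 'cook' (root). The prefix is 'over'.

over


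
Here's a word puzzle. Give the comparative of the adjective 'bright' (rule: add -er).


Apply comparative formation (add -er): 'bright' -> 'brighter'.

brighter


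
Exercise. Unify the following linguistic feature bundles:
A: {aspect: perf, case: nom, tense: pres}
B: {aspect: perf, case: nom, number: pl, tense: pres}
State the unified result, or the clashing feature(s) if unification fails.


Compare features:
aspect: A=perf vs B=perf -> unified: perf
case: A=nom vs B=nom -> unified: nom
number: A=_ vs B=pl -> unified: pl
tense: A=pres vs B=pres -> unified: pres
No clashes found.

Unified: {aspect: perf, case: nom, number: pl, tense: pres}


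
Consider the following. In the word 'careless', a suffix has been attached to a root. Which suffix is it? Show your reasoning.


The word 'careless' = 'care' (root) + '-less' (suffix). The suffix is '-less'.

less


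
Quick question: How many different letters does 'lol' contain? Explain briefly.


Unique letters in 'lol': {l, o} = 2 distinct letters.

2


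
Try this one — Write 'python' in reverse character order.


Reverse 'python' character by character: 'nohtyp'.

nohtyp


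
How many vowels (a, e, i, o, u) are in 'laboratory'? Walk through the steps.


Vowels in 'laboratory': a, o, a, o = 4 vowels.

4


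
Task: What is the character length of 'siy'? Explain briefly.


Spell out 'siy' and number each letter: s(1), i(2), y(3). Total: 3 letters.

3


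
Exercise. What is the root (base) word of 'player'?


Remove suffix '-er' from 'player' to get root 'play'.

play


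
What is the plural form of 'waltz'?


Apply rule: Add -es (sibilant/fricative ending). 'waltz' becomes 'waltzes'.

waltzes


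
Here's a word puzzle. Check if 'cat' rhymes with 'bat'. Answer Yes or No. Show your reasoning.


Rime (stressed vowel + following sounds) of 'cat': -at = /æt/
Rime of 'bat': -at = /æt/
/æt/ and /æt/ are the same ending sound, so the words rhyme.

Yes


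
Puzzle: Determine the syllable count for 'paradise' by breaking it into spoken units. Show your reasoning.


Break 'paradise' into syllables: par-a-dise -> par | a | dise = 3 syllables

3 syllables


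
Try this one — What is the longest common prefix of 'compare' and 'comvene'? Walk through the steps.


Compare from the start: 3 characters match: 'com'. Mismatch at position 4: 'p' vs 'v'.

com


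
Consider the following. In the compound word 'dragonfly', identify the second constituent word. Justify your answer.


Split 'dragonfly' into 'dragon' + 'fly'. The second part is 'fly'.

fly


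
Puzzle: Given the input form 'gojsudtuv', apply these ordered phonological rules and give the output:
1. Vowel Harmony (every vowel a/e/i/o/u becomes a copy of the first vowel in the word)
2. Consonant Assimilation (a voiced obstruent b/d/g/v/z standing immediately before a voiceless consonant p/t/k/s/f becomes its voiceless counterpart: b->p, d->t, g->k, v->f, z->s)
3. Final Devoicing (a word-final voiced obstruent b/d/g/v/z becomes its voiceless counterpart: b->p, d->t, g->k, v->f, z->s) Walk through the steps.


Starting form: 'gojsudtuv'
Rule 1: Vowel Harmony: all vowels become 'o' (matching first vowel). 'gojsudtuv' -> 'gojsodtov'
Rule 2: Consonant Assimilation: voiced obstruent before voiceless consonant becomes voiceless ('dt' -> 'tt'). 'gojsodtov' -> 'gojsottov'
Rule 3: Final Devoicing: word-final voiced obstruent 'v' becomes voiceless 'f'. 'gojsottov' -> 'gojsottof'
Final form: 'gojsottof'

gojsottof


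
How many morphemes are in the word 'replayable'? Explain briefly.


Decomposition: re- (prefix) + play (root) + -able (suffix) = 3 morpheme(s)

3 morphemes


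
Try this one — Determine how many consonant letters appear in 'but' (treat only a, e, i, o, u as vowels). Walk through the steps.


Consonants in 'but': b, t = 2 consonants.

2


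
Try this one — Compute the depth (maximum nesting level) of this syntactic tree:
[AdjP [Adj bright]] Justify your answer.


Count bracket nesting levels:
'[' at pos 0: depth = 1
'[' at pos 6: depth = 2
Maximum depth reached: 2

2


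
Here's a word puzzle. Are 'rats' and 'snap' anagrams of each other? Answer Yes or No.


Sorted letters of 'rats': 'arst'
Sorted letters of 'snap': 'anps'
They do not match.

No


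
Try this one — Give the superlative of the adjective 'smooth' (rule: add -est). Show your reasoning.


Apply superlative formation (add -est): 'smooth' -> 'smoothest'.

smoothest


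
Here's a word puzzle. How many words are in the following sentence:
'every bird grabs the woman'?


Split into words: every | bird | grabs | the | woman = 5 words.

5


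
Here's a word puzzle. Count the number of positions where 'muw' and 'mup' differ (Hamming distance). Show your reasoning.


Alignment:
Position 1: 'm' vs 'm' = match
Position 2: 'u' vs 'u' = match
Position 3: 'w' vs 'p' = DIFFER
Total differences: 1

1


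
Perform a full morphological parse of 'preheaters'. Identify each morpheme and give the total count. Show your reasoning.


Step 1: Identify prefix: 'pre' (meaning: before)
Step 2: Identify root: 'heat'
Step 3: Identify suffix(es): 'er, s'
Decomposition: pre- (prefix: before) + heat (root) + -er (suffix: one who) + -s (plural)
Total morphemes: 4

4 morphemes (pre- (prefix: before) + heat (root) + -er (suffix: one who) + -s (plural))


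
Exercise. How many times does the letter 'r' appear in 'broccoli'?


Letter 'r' in 'broccoli': found at position(s) 2 = 1 occurrence(s).

1


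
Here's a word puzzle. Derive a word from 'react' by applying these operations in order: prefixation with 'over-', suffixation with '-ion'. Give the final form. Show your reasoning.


Step 1: Add prefix 'over-' to 'react' = 'overreact'
Step 2: Add suffix '-ion' to 'overreact' = 'overreaction'

overreaction


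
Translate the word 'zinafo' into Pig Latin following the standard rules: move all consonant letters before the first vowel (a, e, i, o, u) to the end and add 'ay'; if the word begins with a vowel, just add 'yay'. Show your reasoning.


'zinafo': move consonant cluster 'z' to end and add 'ay': 'inafozay'.

inafozay


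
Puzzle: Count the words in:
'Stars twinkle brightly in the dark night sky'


Split into words: Stars | twinkle | brightly | in | the | dark | night | sky = 8 words.

8


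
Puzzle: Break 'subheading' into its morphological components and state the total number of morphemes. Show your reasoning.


Step 1: Identify prefix: 'sub' (meaning: below)
Step 2: Identify root: 'head'
Step 3: Identify suffix(es): 'ing'
Decomposition: sub- (prefix: below) + head (root) + -ing (suffix: ongoing/result)
Total morphemes: 3

3 morphemes (sub- (prefix: below) + head (root) + -ing (suffix: ongoing/result))


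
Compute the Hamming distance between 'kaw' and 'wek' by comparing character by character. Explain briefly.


Alignment:
Position 1: 'k' vs 'w' = DIFFER
Position 2: 'a' vs 'e' = DIFFER
Position 3: 'w' vs 'k' = DIFFER
Total differences: 3

3


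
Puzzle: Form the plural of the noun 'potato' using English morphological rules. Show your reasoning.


Apply rule: Add -es (consonant + o). 'potato' becomes 'potatoes'.

potatoes


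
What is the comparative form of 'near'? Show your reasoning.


Apply comparative formation (add -er): 'near' -> 'nearer'.

nearer


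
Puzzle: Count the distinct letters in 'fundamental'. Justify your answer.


Unique letters in 'fundamental': {a, d, e, f, l, m, n, t, u} = 9 distinct letters.

9


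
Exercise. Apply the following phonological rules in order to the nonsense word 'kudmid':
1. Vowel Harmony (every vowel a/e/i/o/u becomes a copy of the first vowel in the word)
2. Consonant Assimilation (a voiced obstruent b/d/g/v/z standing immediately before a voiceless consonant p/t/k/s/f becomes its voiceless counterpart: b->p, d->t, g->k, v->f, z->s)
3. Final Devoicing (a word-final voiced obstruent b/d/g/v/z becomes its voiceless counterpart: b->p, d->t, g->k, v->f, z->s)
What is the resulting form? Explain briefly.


Starting form: 'kudmid'
Rule 1: Vowel Harmony: all vowels become 'u' (matching first vowel). 'kudmid' -> 'kudmud'
Rule 2: Consonant Assimilation: no voiced obstruent (b/d/g/v/z) stands immediately before a voiceless consonant (p/t/k/s/f). No change.
Rule 3: Final Devoicing: word-final voiced obstruent 'd' becomes voiceless 't'. 'kudmud' -> 'kudmut'
Final form: 'kudmut'

kudmut


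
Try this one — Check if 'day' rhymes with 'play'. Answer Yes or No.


Rime (stressed vowel + following sounds) of 'day': -ay = /eɪ/
Rime of 'play': -ay = /eɪ/
/eɪ/ and /eɪ/ are the same ending sound, so the words rhyme.

Yes


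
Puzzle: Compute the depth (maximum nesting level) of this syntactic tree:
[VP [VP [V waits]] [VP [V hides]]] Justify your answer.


Count bracket nesting levels:
'[' at pos 0: depth = 1
'[' at pos 4: depth = 2
'[' at pos 8: depth = 3
'[' at pos 19: depth = 2
'[' at pos 23: depth = 3
Maximum depth reached: 3

3


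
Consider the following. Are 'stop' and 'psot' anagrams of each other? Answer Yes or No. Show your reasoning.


Sorted letters of 'stop': 'opst'
Sorted letters of 'psot': 'opst'
They match.

Yes


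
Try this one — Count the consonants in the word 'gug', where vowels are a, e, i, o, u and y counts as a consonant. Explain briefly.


Consonants in 'gug': g, g = 2 consonants.

2


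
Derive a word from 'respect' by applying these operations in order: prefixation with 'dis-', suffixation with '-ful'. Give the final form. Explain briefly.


Step 1: Add prefix 'dis-' to 'respect' = 'disrespect'
Step 2: Add suffix '-ful' to 'disrespect' = 'disrespectful'

disrespectful


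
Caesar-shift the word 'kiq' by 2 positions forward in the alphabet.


Shift each letter by 2: k -> m, i -> k, q -> s. Result: 'mks'.

mks


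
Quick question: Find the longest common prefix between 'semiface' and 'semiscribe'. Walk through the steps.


Compare from the start: 4 characters match: 'semi'. Mismatch at position 5: 'f' vs 's'.

semi


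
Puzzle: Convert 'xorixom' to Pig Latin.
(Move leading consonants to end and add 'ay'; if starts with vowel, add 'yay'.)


'xorixom': move consonant cluster 'x' to end and add 'ay': 'orixomxay'.

orixomxay


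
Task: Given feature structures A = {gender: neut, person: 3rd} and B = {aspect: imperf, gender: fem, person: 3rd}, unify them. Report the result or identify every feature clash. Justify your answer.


Compare features:
aspect: A=_ vs B=imperf -> unified: imperf
gender: A=neut vs B=fem -> CLASH
person: A=3rd vs B=3rd -> unified: 3rd
Clash detected on feature 'gender' (neut vs fem); unification fails.

CLASH on 'gender' (neut vs fem)


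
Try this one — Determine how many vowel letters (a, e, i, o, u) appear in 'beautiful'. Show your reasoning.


Vowels in 'beautiful': e, a, u, i, u = 5 vowels.

5


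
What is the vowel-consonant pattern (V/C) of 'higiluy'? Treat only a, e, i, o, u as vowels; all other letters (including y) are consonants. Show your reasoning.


Letter mapping: h = C, i = V, g = C, i = V, l = C, u = V, y = C.

CVCVCVC


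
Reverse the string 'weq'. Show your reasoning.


Reverse 'weq' character by character: 'qew'.

qew


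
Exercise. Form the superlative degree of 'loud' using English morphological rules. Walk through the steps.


Apply superlative formation (add -est): 'loud' -> 'loudest'.

loudest


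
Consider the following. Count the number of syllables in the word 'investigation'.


Break 'investigation' into syllables: in-ves-ti-ga-tion -> in | ves | ti | ga | tion = 5 syllables

5 syllables


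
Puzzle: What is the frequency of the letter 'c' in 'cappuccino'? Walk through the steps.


Letter 'c' in 'cappuccino': found at position(s) 1, 6, 7 = 3 occurrence(s).

3


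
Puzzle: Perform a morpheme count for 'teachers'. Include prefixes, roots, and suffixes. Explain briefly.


Decomposition: teach (root) + -er (suffix) + -s (plural) = 3 morpheme(s)

3 morphemes


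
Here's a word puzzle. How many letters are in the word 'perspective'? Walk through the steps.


Spell out 'perspective' and number each letter: p(1), e(2), r(3), s(4), p(5), e(6), c(7), t(8), i(9), v(10), e(11). Total: 11 letters.

11


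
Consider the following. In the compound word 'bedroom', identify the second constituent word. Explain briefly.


Split 'bedroom' into 'bed' + 'room'. The second part is 'room'.

room


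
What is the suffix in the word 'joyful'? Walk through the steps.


The word 'joyful' = 'joy' (root) + '-ful' (suffix). The suffix is '-ful'.

ful


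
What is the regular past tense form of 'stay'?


Apply rule: Add -ed. 'stay' becomes 'stayed'.

stayed


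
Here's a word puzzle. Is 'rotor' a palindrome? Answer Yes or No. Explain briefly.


Forward: 'rotor'
Reversed: 'rotor'
They are identical.

Yes


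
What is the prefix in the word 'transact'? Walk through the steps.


The word 'transact' = 'trans' (prefix) + 'act' (root). The prefix is 'trans'.

trans


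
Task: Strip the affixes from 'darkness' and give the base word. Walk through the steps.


Remove suffix '-ness' from 'darkness' to get root 'dark'.

dark


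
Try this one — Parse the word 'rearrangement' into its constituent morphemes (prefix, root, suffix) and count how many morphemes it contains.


Step 1: Identify prefix: 're' (meaning: again)
Step 2: Identify root: 'arrange'
Step 3: Identify suffix(es): 'ment'
Decomposition: re- (prefix: again) + arrange (root) + -ment (suffix: action/result)
Total morphemes: 3

3 morphemes (re- (prefix: again) + arrange (root) + -ment (suffix: action/result))


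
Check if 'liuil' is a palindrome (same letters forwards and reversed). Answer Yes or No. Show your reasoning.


Forward: 'liuil'
Reversed: 'liuil'
They are identical.

Yes


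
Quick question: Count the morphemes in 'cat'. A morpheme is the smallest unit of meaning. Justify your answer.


Decomposition: cat (free morpheme) = 1 morpheme(s)

1 morphemes


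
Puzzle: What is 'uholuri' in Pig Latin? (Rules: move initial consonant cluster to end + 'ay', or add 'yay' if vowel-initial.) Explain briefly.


'uholuri' starts with a vowel, so add 'yay': 'uholuriyay'.

uholuriyay


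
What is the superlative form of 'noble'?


Apply superlative formation (ends in e: add -st): 'noble' -> 'noblest'.

noblest


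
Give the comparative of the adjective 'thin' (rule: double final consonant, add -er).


Apply comparative formation (double final consonant, add -er): 'thin' -> 'thinner'.

thinner


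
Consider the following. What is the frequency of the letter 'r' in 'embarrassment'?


Letter 'r' in 'embarrassment': found at position(s) 5, 6 = 2 occurrence(s).

2


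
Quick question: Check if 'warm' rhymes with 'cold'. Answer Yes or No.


Rime (stressed vowel + following sounds) of 'warm': -arm = /ɔːrm/
Rime of 'cold': -old = /oʊld/
/ɔːrm/ and /oʊld/ are different ending sounds, so the words do not rhyme.

No


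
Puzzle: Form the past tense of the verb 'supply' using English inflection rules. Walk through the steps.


Apply rule: Change -y to -ied. 'supply' becomes 'supplied'.

supplied


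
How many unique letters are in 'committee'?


Unique letters in 'committee': {c, e, i, m, o, t} = 6 distinct letters.

6


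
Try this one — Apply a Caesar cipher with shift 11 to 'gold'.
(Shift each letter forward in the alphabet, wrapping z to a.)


Shift each letter by 11: g -> r, o -> z, l -> w, d -> o. Result: 'rzwo'.

rzwo


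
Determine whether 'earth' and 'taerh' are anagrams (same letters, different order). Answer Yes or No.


Sorted letters of 'earth': 'aehrt'
Sorted letters of 'taerh': 'aehrt'
They match.

Yes


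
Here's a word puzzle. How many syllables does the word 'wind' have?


Break 'wind' into syllables: wind -> wind = 1 syllable

1 syllable


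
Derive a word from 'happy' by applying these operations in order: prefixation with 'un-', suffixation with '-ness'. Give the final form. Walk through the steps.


Step 1: Add prefix 'un-' to 'happy' = 'unhappy'
Step 2: Add suffix '-ness' to 'unhappy' = 'unhappiness'

unhappiness


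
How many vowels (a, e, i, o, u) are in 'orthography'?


Vowels in 'orthography': o, o, a = 3 vowels.

3


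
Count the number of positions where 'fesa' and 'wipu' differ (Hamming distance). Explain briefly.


Alignment:
Position 1: 'f' vs 'w' = DIFFER
Position 2: 'e' vs 'i' = DIFFER
Position 3: 's' vs 'p' = DIFFER
Position 4: 'a' vs 'u' = DIFFER
Total differences: 4

4


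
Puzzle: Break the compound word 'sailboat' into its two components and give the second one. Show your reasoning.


Split 'sailboat' into 'sail' + 'boat'. The second part is 'boat'.

boat


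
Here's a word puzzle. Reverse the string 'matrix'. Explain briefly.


Reverse 'matrix' character by character: 'xirtam'.

xirtam


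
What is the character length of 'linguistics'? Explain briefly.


Spell out 'linguistics' and number each letter: l(1), i(2), n(3), g(4), u(5), i(6), s(7), t(8), i(9), c(10), s(11). Total: 11 letters.

11


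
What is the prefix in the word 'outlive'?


The word 'outlive' = 'out' (prefix) + 'live' (root). The prefix is 'out'.

out


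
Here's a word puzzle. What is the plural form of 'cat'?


Apply rule: Add -s. 'cat' becomes 'cats'.

cats


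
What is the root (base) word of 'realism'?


Remove suffix '-ism' from 'realism' to get root 'real'.

real


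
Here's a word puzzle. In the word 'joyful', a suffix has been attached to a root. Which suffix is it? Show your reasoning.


The word 'joyful' = 'joy' (root) + '-ful' (suffix). The suffix is '-ful'.

ful


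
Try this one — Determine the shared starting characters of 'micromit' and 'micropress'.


Compare from the start: 5 characters match: 'micro'. Mismatch at position 6: 'm' vs 'p'.

micro


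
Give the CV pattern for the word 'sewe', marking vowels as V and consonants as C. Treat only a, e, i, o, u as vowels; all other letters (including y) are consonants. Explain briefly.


Letter mapping: s = C, e = V, w = C, e = V.

CVCV


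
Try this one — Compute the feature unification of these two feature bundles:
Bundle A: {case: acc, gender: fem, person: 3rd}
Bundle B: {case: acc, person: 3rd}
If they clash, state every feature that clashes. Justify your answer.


Compare features:
case: A=acc vs B=acc -> unified: acc
gender: A=fem vs B=_ -> unified: fem
person: A=3rd vs B=3rd -> unified: 3rd
No clashes found.

Unified: {case: acc, gender: fem, person: 3rd}


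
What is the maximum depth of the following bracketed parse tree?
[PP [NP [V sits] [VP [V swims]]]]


Count bracket nesting levels:
'[' at pos 0: depth = 1
'[' at pos 4: depth = 2
'[' at pos 8: depth = 3
'[' at pos 17: depth = 3
'[' at pos 21: depth = 4
Maximum depth reached: 4

4


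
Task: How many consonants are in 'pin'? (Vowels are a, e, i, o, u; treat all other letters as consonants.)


Consonants in 'pin': p, n = 2 consonants.

2


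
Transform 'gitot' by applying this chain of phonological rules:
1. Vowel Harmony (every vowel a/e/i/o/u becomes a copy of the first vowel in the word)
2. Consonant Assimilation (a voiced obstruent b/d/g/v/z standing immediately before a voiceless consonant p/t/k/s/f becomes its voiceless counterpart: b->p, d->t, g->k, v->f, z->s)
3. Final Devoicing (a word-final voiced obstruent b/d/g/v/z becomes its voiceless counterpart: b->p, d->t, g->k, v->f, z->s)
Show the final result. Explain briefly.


Starting form: 'gitot'
Rule 1: Vowel Harmony: all vowels become 'i' (matching first vowel). 'gitot' -> 'gitit'
Rule 2: Consonant Assimilation: no voiced obstruent (b/d/g/v/z) stands immediately before a voiceless consonant (p/t/k/s/f). No change.
Rule 3: Final Devoicing: final consonant 't' is not one of the voiced obstruents b/d/g/v/z. No change.
Final form: 'gitit'

gitit


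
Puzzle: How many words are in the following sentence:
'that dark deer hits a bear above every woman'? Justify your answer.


Split into words: that | dark | deer | hits | a | bear | above | every | woman = 9 words.

9


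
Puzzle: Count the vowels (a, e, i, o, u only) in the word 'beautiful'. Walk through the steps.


Vowels in 'beautiful': e, a, u, i, u = 5 vowels.

5


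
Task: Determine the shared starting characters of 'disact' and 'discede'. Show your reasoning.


Compare from the start: 3 characters match: 'dis'. Mismatch at position 4: 'a' vs 'c'.

dis


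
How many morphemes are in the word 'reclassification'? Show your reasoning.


Decomposition: re- (prefix) + class (root) + -ify (suffix) + -ation (suffix) = 4 morpheme(s)

4 morphemes


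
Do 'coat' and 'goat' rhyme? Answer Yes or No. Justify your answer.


Rime (stressed vowel + following sounds) of 'coat': -oat = /oʊt/
Rime of 'goat': -oat = /oʊt/
/oʊt/ and /oʊt/ are the same ending sound, so the words rhyme.

Yes


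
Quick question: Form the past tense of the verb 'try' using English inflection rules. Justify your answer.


Apply rule: Change -y to -ied. 'try' becomes 'tried'.

tried


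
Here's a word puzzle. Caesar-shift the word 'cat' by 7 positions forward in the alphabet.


Shift each letter by 7: c -> j, a -> h, t -> a. Result: 'jha'.

jha


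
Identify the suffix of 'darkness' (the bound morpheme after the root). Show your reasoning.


The word 'darkness' = 'dark' (root) + '-ness' (suffix). The suffix is '-ness'.

ness


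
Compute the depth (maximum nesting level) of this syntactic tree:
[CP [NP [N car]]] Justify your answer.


Count bracket nesting levels:
'[' at pos 0: depth = 1
'[' at pos 4: depth = 2
'[' at pos 8: depth = 3
Maximum depth reached: 3

3


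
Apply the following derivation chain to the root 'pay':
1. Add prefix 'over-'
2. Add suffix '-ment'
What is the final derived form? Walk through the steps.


Step 1: Add prefix 'over-' to 'pay' = 'overpay'
Step 2: Add suffix '-ment' to 'overpay' = 'overpayment'

overpayment


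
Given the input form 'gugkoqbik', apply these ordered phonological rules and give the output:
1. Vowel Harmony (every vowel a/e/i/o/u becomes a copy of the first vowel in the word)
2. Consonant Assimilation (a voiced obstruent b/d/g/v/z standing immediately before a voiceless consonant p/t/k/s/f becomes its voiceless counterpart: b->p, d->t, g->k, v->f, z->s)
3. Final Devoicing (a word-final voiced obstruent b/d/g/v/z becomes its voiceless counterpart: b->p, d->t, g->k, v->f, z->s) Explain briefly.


Starting form: 'gugkoqbik'
Rule 1: Vowel Harmony: all vowels become 'u' (matching first vowel). 'gugkoqbik' -> 'gugkuqbuk'
Rule 2: Consonant Assimilation: voiced obstruent before voiceless consonant becomes voiceless ('gk' -> 'kk'). 'gugkuqbuk' -> 'gukkuqbuk'
Rule 3: Final Devoicing: final consonant 'k' is not one of the voiced obstruents b/d/g/v/z. No change.
Final form: 'gukkuqbuk'

gukkuqbuk
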